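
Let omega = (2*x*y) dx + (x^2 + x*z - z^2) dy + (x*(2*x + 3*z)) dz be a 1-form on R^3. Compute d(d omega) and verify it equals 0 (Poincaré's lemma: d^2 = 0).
d(d omega) = 0

Step 1: d omega = sum_{i<j} (∂f_j/∂x_i - ∂f_i/∂x_j) dx_i ∧ dx_j:
  coeff of dx ∧ dy: z
  coeff of dx ∧ dz: 4*x + 3*z
  coeff of dy ∧ dz: -x + 2*z
Step 2: Apply d again to each 2-form coefficient. The only possible 3-form in R^3 is dx ∧ dy ∧ dz, with coefficient
  ∂(coeff of dy∧dz)/∂x - ∂(coeff of dx∧dz)/∂y + ∂(coeff of dx∧dy)/∂z
  = ∂/∂x (-x + 2*z) - ∂/∂y (4*x + 3*z) + ∂/∂z (z).
Each of these terms simplifies to sums of mixed partials that cancel in pairs. The result is 0 (by equality of mixed partials for smooth functions — Schwarz / Clairaut).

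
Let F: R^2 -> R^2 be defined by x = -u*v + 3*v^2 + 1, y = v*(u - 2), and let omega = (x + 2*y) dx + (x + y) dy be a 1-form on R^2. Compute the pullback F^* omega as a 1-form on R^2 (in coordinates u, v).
F^* omega = (v^2*(2 - u)) du + (-u^2*v + 6*u*v^2 + 2*u*v + 18*v^3 - 30*v^2 + 10*v - 2) dv

Using F^*(f dg) = (f ∘ F) d(g ∘ F), substitute each coordinate x_i by F_i(u, v) in f_i, and replace dx_i by d F_i = (∂F_i/∂u) du + (∂F_i/∂v) dv.
  For the x component: f_1(F) = u*v + 3*v^2 - 4*v + 1; d F_1 = (-v) du + (-u + 6*v) dv
  For the y component: f_2(F) = 3*v^2 - 2*v + 1; d F_2 = (v) du + (u - 2) dv
Combining and collecting du, dv coefficients:
  coeff of du: v^2*(2 - u)
  coeff of dv: -u^2*v + 6*u*v^2 + 2*u*v + 18*v^3 - 30*v^2 + 10*v - 2
F^* omega = (v^2*(2 - u)) du + (-u^2*v + 6*u*v^2 + 2*u*v + 18*v^3 - 30*v^2 + 10*v - 2) dv.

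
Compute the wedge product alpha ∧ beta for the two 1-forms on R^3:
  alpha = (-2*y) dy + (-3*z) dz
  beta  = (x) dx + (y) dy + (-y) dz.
alpha ∧ beta = (2*x*y) dx ∧ dy + (y*(2*y + 3*z)) dy ∧ dz + (3*x*z) dx ∧ dz

Distribute the wedge, using dx_i ∧ dx_j = -dx_j ∧ dx_i and dx_i ∧ dx_i = 0. For each pair (i, j) with i < j, the coefficient of dx_i ∧ dx_j in alpha ∧ beta is (alpha_i * beta_j - alpha_j * beta_i). Collecting: alpha ∧ beta = (2*x*y) dx ∧ dy + (y*(2*y + 3*z)) dy ∧ dz + (3*x*z) dx ∧ dz.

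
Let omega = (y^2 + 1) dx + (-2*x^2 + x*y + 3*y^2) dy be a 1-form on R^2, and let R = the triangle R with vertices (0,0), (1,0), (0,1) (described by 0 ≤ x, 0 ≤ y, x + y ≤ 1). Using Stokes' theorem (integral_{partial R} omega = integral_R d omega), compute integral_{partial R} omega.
integral_(partial R) omega = -5/6

Stokes: integral_partial_R omega = integral_R d omega with d omega = (∂Q/∂x - ∂P/∂y) dx ∧ dy.
  ∂Q/∂x = -4*x + y
  ∂P/∂y = 2*y
  integrand = ∂Q/∂x - ∂P/∂y = -4*x - y.
Integrating over R: integral_0^1 integral_0^{1-x} (-4*x - y) dy dx = -5/6.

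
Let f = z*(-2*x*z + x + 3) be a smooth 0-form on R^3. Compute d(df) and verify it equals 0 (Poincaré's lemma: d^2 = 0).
d(df) = 0

Step 1: df = sum_i (∂f/∂x_i) dx_i = (z*(1 - 2*z)) dx + (0) dy + (-4*x*z + x + 3) dz.
Step 2: Apply d again. Using the 1-form formula, the coefficient of dx ∧ dy in d(df) is ∂^2 f/∂x ∂y - ∂^2 f/∂y ∂x = (0) - (0) = 0 (equality of mixed partials for smooth f).
Similarly for dx ∧ dz and dy ∧ dz — all coefficients vanish. So d(df) = 0.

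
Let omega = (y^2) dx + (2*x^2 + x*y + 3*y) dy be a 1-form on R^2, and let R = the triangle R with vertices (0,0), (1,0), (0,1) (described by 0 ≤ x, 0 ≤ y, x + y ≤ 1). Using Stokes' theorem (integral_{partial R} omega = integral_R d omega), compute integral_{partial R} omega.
integral_(partial R) omega = 1/2

Stokes: integral_partial_R omega = integral_R d omega with d omega = (∂Q/∂x - ∂P/∂y) dx ∧ dy.
  ∂Q/∂x = 4*x + y
  ∂P/∂y = 2*y
  integrand = ∂Q/∂x - ∂P/∂y = 4*x - y.
Integrating over R: integral_0^1 integral_0^{1-x} (4*x - y) dy dx = 1/2.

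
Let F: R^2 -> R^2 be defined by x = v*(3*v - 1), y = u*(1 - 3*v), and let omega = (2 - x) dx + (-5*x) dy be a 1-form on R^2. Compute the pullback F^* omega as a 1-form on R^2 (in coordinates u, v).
F^* omega = (5*v*(9*v^2 - 6*v + 1)) du + (45*u*v^2 - 15*u*v - 18*v^3 + 9*v^2 + 11*v - 2) dv

Using F^*(f dg) = (f ∘ F) d(g ∘ F), substitute each coordinate x_i by F_i(u, v) in f_i, and replace dx_i by d F_i = (∂F_i/∂u) du + (∂F_i/∂v) dv.
  For the x component: f_1(F) = -3*v^2 + v + 2; d F_1 = (0) du + (6*v - 1) dv
  For the y component: f_2(F) = 5*v*(1 - 3*v); d F_2 = (1 - 3*v) du + (-3*u) dv
Combining and collecting du, dv coefficients:
  coeff of du: 5*v*(9*v^2 - 6*v + 1)
  coeff of dv: 45*u*v^2 - 15*u*v - 18*v^3 + 9*v^2 + 11*v - 2
F^* omega = (5*v*(9*v^2 - 6*v + 1)) du + (45*u*v^2 - 15*u*v - 18*v^3 + 9*v^2 + 11*v - 2) dv.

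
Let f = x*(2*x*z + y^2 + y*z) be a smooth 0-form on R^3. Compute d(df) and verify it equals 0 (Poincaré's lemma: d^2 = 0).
d(df) = 0

Step 1: df = sum_i (∂f/∂x_i) dx_i = (4*x*z + y^2 + y*z) dx + (x*(2*y + z)) dy + (x*(2*x + y)) dz.
Step 2: Apply d again. Using the 1-form formula, the coefficient of dx ∧ dy in d(df) is ∂^2 f/∂x ∂y - ∂^2 f/∂y ∂x = (2*y + z) - (2*y + z) = 0 (equality of mixed partials for smooth f).
Similarly for dx ∧ dz and dy ∧ dz — all coefficients vanish. So d(df) = 0.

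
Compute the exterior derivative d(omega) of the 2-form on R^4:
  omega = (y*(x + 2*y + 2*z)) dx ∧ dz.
d(omega) = (-x - 4*y - 2*z) dx ∧ dy ∧ dz

For a 2-form omega = sum_{i<j} g_{ij} dx_i ∧ dx_j, the exterior derivative is
  d(omega) = sum_{i<j} d(g_{ij}) ∧ dx_i ∧ dx_j = sum_{i<j, k} (∂g_{ij}/∂x_k) dx_k ∧ dx_i ∧ dx_j.
Expand each term, using dx_k ∧ dx_i ∧ dx_j = sgn(permutation) dx_{(a)} ∧ dx_{(b)} ∧ dx_{(c)} with (a < b < c) sorted:
  d(y*(x + 2*y + 2*z)) includes (∂/∂y)(y*(x + 2*y + 2*z)) dy = (x + 4*y + 2*z) dy, which multiplied by dx ∧ dz gives (-x - 4*y - 2*z) dx ∧ dy ∧ dz
Collecting like 3-forms: d(omega) = (-x - 4*y - 2*z) dx ∧ dy ∧ dz.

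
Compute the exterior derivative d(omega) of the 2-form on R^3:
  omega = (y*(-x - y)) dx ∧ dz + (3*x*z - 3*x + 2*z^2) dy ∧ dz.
d(omega) = (x + 2*y + 3*z - 3) dx ∧ dy ∧ dz

For a 2-form omega = sum_{i<j} g_{ij} dx_i ∧ dx_j, the exterior derivative is
  d(omega) = sum_{i<j} d(g_{ij}) ∧ dx_i ∧ dx_j = sum_{i<j, k} (∂g_{ij}/∂x_k) dx_k ∧ dx_i ∧ dx_j.
Expand each term, using dx_k ∧ dx_i ∧ dx_j = sgn(permutation) dx_{(a)} ∧ dx_{(b)} ∧ dx_{(c)} with (a < b < c) sorted:
  d(y*(-x - y)) includes (∂/∂y)(y*(-x - y)) dy = (-x - 2*y) dy, which multiplied by dx ∧ dz gives (x + 2*y) dx ∧ dy ∧ dz
  d(3*x*z - 3*x + 2*z^2) includes (∂/∂x)(3*x*z - 3*x + 2*z^2) dx = (3*z - 3) dx, which multiplied by dy ∧ dz gives (3*z - 3) dx ∧ dy ∧ dz
Collecting like 3-forms: d(omega) = (x + 2*y + 3*z - 3) dx ∧ dy ∧ dz.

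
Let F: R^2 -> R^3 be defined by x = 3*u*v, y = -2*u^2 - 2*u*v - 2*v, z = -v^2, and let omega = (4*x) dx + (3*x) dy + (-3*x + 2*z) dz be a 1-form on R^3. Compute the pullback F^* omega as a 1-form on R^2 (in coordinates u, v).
F^* omega = (18*u*v*(-2*u + v)) du + (2*v*(9*u^2 + 9*u*v - 9*u + 2*v^2)) dv

Using F^*(f dg) = (f ∘ F) d(g ∘ F), substitute each coordinate x_i by F_i(u, v) in f_i, and replace dx_i by d F_i = (∂F_i/∂u) du + (∂F_i/∂v) dv.
  For the x component: f_1(F) = 12*u*v; d F_1 = (3*v) du + (3*u) dv
  For the y component: f_2(F) = 9*u*v; d F_2 = (-4*u - 2*v) du + (-2*u - 2) dv
  For the z component: f_3(F) = v*(-9*u - 2*v); d F_3 = (0) du + (-2*v) dv
Combining and collecting du, dv coefficients:
  coeff of du: 18*u*v*(-2*u + v)
  coeff of dv: 2*v*(9*u^2 + 9*u*v - 9*u + 2*v^2)
F^* omega = (18*u*v*(-2*u + v)) du + (2*v*(9*u^2 + 9*u*v - 9*u + 2*v^2)) dv.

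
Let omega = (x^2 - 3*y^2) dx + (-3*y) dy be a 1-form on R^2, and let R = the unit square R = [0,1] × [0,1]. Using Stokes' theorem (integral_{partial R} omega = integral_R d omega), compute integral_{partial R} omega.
integral_(partial R) omega = 3

Stokes: integral_partial_R omega = integral_R d omega with d omega = (∂Q/∂x - ∂P/∂y) dx ∧ dy.
  ∂Q/∂x = 0
  ∂P/∂y = -6*y
  integrand = ∂Q/∂x - ∂P/∂y = 6*y.
Integrating over R: integral_0^1 integral_0^1 (6*y) dx dy = 3.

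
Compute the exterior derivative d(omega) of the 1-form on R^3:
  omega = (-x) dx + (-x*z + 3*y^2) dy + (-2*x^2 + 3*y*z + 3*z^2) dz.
d(omega) = (-z) dx ∧ dy + (-4*x) dx ∧ dz + (x + 3*z) dy ∧ dz

For a 1-form omega = sum_i f_i dx_i, the exterior derivative is
  d(omega) = sum_{i < j} (∂f_j/∂x_i - ∂f_i/∂x_j) dx_i ∧ dx_j.
  coefficient of dx ∧ dy: ∂f_2/∂x - ∂f_1/∂y = ∂(-x*z + 3*y^2)/∂x - ∂(-x)/∂y = -z
  coefficient of dx ∧ dz: ∂f_3/∂x - ∂f_1/∂z = ∂(-2*x^2 + 3*y*z + 3*z^2)/∂x - ∂(-x)/∂z = -4*x
  coefficient of dy ∧ dz: ∂f_3/∂y - ∂f_2/∂z = ∂(-2*x^2 + 3*y*z + 3*z^2)/∂y - ∂(-x*z + 3*y^2)/∂z = x + 3*z
Assembling: d(omega) = (-z) dx ∧ dy + (-4*x) dx ∧ dz + (x + 3*z) dy ∧ dz.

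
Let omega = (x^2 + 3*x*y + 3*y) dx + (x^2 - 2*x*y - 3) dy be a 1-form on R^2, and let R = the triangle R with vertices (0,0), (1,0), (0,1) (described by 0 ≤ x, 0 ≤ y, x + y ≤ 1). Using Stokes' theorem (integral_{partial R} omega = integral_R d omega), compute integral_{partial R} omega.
integral_(partial R) omega = -2

Stokes: integral_partial_R omega = integral_R d omega with d omega = (∂Q/∂x - ∂P/∂y) dx ∧ dy.
  ∂Q/∂x = 2*x - 2*y
  ∂P/∂y = 3*x + 3
  integrand = ∂Q/∂x - ∂P/∂y = -x - 2*y - 3.
Integrating over R: integral_0^1 integral_0^{1-x} (-x - 2*y - 3) dy dx = -2.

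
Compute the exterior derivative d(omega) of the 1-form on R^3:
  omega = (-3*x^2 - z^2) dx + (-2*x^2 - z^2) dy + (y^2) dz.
d(omega) = (-4*x) dx ∧ dy + (2*z) dx ∧ dz + (2*y + 2*z) dy ∧ dz

For a 1-form omega = sum_i f_i dx_i, the exterior derivative is
  d(omega) = sum_{i < j} (∂f_j/∂x_i - ∂f_i/∂x_j) dx_i ∧ dx_j.
  coefficient of dx ∧ dy: ∂f_2/∂x - ∂f_1/∂y = ∂(-2*x^2 - z^2)/∂x - ∂(-3*x^2 - z^2)/∂y = -4*x
  coefficient of dx ∧ dz: ∂f_3/∂x - ∂f_1/∂z = ∂(y^2)/∂x - ∂(-3*x^2 - z^2)/∂z = 2*z
  coefficient of dy ∧ dz: ∂f_3/∂y - ∂f_2/∂z = ∂(y^2)/∂y - ∂(-2*x^2 - z^2)/∂z = 2*y + 2*z
Assembling: d(omega) = (-4*x) dx ∧ dy + (2*z) dx ∧ dz + (2*y + 2*z) dy ∧ dz.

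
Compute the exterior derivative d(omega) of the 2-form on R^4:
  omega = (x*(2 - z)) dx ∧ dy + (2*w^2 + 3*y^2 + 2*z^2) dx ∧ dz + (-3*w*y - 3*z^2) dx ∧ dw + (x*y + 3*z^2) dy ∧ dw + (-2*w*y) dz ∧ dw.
d(omega) = (-x - 6*y) dx ∧ dy ∧ dz + (4*w + 6*z) dx ∧ dz ∧ dw + (3*w + y) dx ∧ dy ∧ dw + (-2*w - 6*z) dy ∧ dz ∧ dw

For a 2-form omega = sum_{i<j} g_{ij} dx_i ∧ dx_j, the exterior derivative is
  d(omega) = sum_{i<j} d(g_{ij}) ∧ dx_i ∧ dx_j = sum_{i<j, k} (∂g_{ij}/∂x_k) dx_k ∧ dx_i ∧ dx_j.
Expand each term, using dx_k ∧ dx_i ∧ dx_j = sgn(permutation) dx_{(a)} ∧ dx_{(b)} ∧ dx_{(c)} with (a < b < c) sorted:
  d(x*(2 - z)) includes (∂/∂z)(x*(2 - z)) dz = (-x) dz, which multiplied by dx ∧ dy gives (-x) dx ∧ dy ∧ dz
  d(2*w^2 + 3*y^2 + 2*z^2) includes (∂/∂y)(2*w^2 + 3*y^2 + 2*z^2) dy = (6*y) dy, which multiplied by dx ∧ dz gives (-6*y) dx ∧ dy ∧ dz
  d(2*w^2 + 3*y^2 + 2*z^2) includes (∂/∂w)(2*w^2 + 3*y^2 + 2*z^2) dw = (4*w) dw, which multiplied by dx ∧ dz gives (4*w) dx ∧ dz ∧ dw
  d(-3*w*y - 3*z^2) includes (∂/∂y)(-3*w*y - 3*z^2) dy = (-3*w) dy, which multiplied by dx ∧ dw gives (3*w) dx ∧ dy ∧ dw
  d(-3*w*y - 3*z^2) includes (∂/∂z)(-3*w*y - 3*z^2) dz = (-6*z) dz, which multiplied by dx ∧ dw gives (6*z) dx ∧ dz ∧ dw
  d(x*y + 3*z^2) includes (∂/∂x)(x*y + 3*z^2) dx = (y) dx, which multiplied by dy ∧ dw gives (y) dx ∧ dy ∧ dw
  d(x*y + 3*z^2) includes (∂/∂z)(x*y + 3*z^2) dz = (6*z) dz, which multiplied by dy ∧ dw gives (-6*z) dy ∧ dz ∧ dw
  d(-2*w*y) includes (∂/∂y)(-2*w*y) dy = (-2*w) dy, which multiplied by dz ∧ dw gives (-2*w) dy ∧ dz ∧ dw
Collecting like 3-forms: d(omega) = (-x - 6*y) dx ∧ dy ∧ dz + (4*w + 6*z) dx ∧ dz ∧ dw + (3*w + y) dx ∧ dy ∧ dw + (-2*w - 6*z) dy ∧ dz ∧ dw.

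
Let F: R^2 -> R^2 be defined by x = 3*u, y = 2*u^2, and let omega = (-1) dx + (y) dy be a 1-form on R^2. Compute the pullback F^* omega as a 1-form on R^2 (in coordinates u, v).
F^* omega = (8*u^3 - 3) du

Using F^*(f dg) = (f ∘ F) d(g ∘ F), substitute each coordinate x_i by F_i(u, v) in f_i, and replace dx_i by d F_i = (∂F_i/∂u) du + (∂F_i/∂v) dv.
  For the x component: f_1(F) = -1; d F_1 = (3) du + (0) dv
  For the y component: f_2(F) = 2*u^2; d F_2 = (4*u) du + (0) dv
Combining and collecting du, dv coefficients:
  coeff of du: 8*u^3 - 3
  coeff of dv: 0
F^* omega = (8*u^3 - 3) du.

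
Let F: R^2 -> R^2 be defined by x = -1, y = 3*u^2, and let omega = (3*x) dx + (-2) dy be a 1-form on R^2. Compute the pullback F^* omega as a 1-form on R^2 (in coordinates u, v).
F^* omega = (-12*u) du

Using F^*(f dg) = (f ∘ F) d(g ∘ F), substitute each coordinate x_i by F_i(u, v) in f_i, and replace dx_i by d F_i = (∂F_i/∂u) du + (∂F_i/∂v) dv.
  For the x component: f_1(F) = -3; d F_1 = (0) du + (0) dv
  For the y component: f_2(F) = -2; d F_2 = (6*u) du + (0) dv
Combining and collecting du, dv coefficients:
  coeff of du: -12*u
  coeff of dv: 0
F^* omega = (-12*u) du.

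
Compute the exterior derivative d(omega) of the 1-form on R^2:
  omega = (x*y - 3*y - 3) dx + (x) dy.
d(omega) = (4 - x) dx ∧ dy

For a 1-form omega = sum_i f_i dx_i, the exterior derivative is
  d(omega) = sum_{i < j} (∂f_j/∂x_i - ∂f_i/∂x_j) dx_i ∧ dx_j.
  coefficient of dx ∧ dy: ∂f_2/∂x - ∂f_1/∂y = ∂(x)/∂x - ∂(x*y - 3*y - 3)/∂y = 4 - x
Assembling: d(omega) = (4 - x) dx ∧ dy.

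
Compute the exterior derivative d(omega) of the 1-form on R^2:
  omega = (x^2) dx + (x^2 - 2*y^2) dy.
d(omega) = (2*x) dx ∧ dy

For a 1-form omega = sum_i f_i dx_i, the exterior derivative is
  d(omega) = sum_{i < j} (∂f_j/∂x_i - ∂f_i/∂x_j) dx_i ∧ dx_j.
  coefficient of dx ∧ dy: ∂f_2/∂x - ∂f_1/∂y = ∂(x^2 - 2*y^2)/∂x - ∂(x^2)/∂y = 2*x
Assembling: d(omega) = (2*x) dx ∧ dy.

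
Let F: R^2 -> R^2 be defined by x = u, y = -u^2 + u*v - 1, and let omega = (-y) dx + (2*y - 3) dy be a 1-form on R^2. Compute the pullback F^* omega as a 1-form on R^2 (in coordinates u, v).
F^* omega = (4*u^3 - 6*u^2*v + u^2 + 2*u*v^2 - u*v + 10*u - 5*v + 1) du + (u*(-2*u^2 + 2*u*v - 5)) dv

Using F^*(f dg) = (f ∘ F) d(g ∘ F), substitute each coordinate x_i by F_i(u, v) in f_i, and replace dx_i by d F_i = (∂F_i/∂u) du + (∂F_i/∂v) dv.
  For the x component: f_1(F) = u^2 - u*v + 1; d F_1 = (1) du + (0) dv
  For the y component: f_2(F) = -2*u^2 + 2*u*v - 5; d F_2 = (-2*u + v) du + (u) dv
Combining and collecting du, dv coefficients:
  coeff of du: 4*u^3 - 6*u^2*v + u^2 + 2*u*v^2 - u*v + 10*u - 5*v + 1
  coeff of dv: u*(-2*u^2 + 2*u*v - 5)
F^* omega = (4*u^3 - 6*u^2*v + u^2 + 2*u*v^2 - u*v + 10*u - 5*v + 1) du + (u*(-2*u^2 + 2*u*v - 5)) dv.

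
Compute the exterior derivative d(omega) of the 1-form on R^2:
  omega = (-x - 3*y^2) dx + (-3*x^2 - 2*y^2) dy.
d(omega) = (-6*x + 6*y) dx ∧ dy

For a 1-form omega = sum_i f_i dx_i, the exterior derivative is
  d(omega) = sum_{i < j} (∂f_j/∂x_i - ∂f_i/∂x_j) dx_i ∧ dx_j.
  coefficient of dx ∧ dy: ∂f_2/∂x - ∂f_1/∂y = ∂(-3*x^2 - 2*y^2)/∂x - ∂(-x - 3*y^2)/∂y = -6*x + 6*y
Assembling: d(omega) = (-6*x + 6*y) dx ∧ dy.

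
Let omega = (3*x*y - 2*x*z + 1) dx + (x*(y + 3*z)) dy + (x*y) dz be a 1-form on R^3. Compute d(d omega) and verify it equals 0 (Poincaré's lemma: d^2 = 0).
d(d omega) = 0

Step 1: d omega = sum_{i<j} (∂f_j/∂x_i - ∂f_i/∂x_j) dx_i ∧ dx_j:
  coeff of dx ∧ dy: -3*x + y + 3*z
  coeff of dx ∧ dz: 2*x + y
  coeff of dy ∧ dz: -2*x
Step 2: Apply d again to each 2-form coefficient. The only possible 3-form in R^3 is dx ∧ dy ∧ dz, with coefficient
  ∂(coeff of dy∧dz)/∂x - ∂(coeff of dx∧dz)/∂y + ∂(coeff of dx∧dy)/∂z
  = ∂/∂x (-2*x) - ∂/∂y (2*x + y) + ∂/∂z (-3*x + y + 3*z).
Each of these terms simplifies to sums of mixed partials that cancel in pairs. The result is 0 (by equality of mixed partials for smooth functions — Schwarz / Clairaut).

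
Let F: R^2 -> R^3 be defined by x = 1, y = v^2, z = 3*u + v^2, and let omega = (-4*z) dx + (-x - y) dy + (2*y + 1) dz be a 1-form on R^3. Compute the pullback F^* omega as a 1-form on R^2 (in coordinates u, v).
F^* omega = (6*v^2 + 3) du + (2*v^3) dv

Using F^*(f dg) = (f ∘ F) d(g ∘ F), substitute each coordinate x_i by F_i(u, v) in f_i, and replace dx_i by d F_i = (∂F_i/∂u) du + (∂F_i/∂v) dv.
  For the x component: f_1(F) = -12*u - 4*v^2; d F_1 = (0) du + (0) dv
  For the y component: f_2(F) = -v^2 - 1; d F_2 = (0) du + (2*v) dv
  For the z component: f_3(F) = 2*v^2 + 1; d F_3 = (3) du + (2*v) dv
Combining and collecting du, dv coefficients:
  coeff of du: 6*v^2 + 3
  coeff of dv: 2*v^3
F^* omega = (6*v^2 + 3) du + (2*v^3) dv.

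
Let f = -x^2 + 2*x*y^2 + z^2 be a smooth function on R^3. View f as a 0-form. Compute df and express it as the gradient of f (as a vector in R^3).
df = (-2*x + 2*y^2) dx + (4*x*y) dy + (2*z) dz; grad f = (-2*x + 2*y^2, 4*x*y, 2*z)

For a 0-form f, d f = (∂f/∂x) dx + (∂f/∂y) dy + (∂f/∂z) dz. The components of the vector representation are exactly the entries of grad f in Cartesian coordinates:
  ∂f/∂x = -2*x + 2*y^2
  ∂f/∂y = 4*x*y
  ∂f/∂z = 2*z.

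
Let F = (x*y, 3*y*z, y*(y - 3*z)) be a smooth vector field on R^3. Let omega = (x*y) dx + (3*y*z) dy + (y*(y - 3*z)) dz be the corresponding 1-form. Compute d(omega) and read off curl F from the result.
d(omega) = (-y - 3*z) dy ∧ dz + (0) dz ∧ dx + (-x) dx ∧ dy; curl F = (-y - 3*z, 0, -x)

d omega = sum_{i<j} (∂f_j/∂x_i - ∂f_i/∂x_j) dx_i ∧ dx_j. Under the identification (dy ∧ dz, dz ∧ dx, dx ∧ dy) ↔ (e_x, e_y, e_z), the coefficients are exactly the components of curl F. Compute:
  ∂R/∂y - ∂Q/∂z = (2*y - 3*z) - (3*y) = -y - 3*z
  ∂P/∂z - ∂R/∂x = (0) - (0) = 0
  ∂Q/∂x - ∂P/∂y = (0) - (x) = -x.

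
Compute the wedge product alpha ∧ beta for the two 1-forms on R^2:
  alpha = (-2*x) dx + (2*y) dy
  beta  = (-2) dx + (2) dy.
alpha ∧ beta = (-4*x + 4*y) dx ∧ dy

Distribute the wedge, using dx_i ∧ dx_j = -dx_j ∧ dx_i and dx_i ∧ dx_i = 0. For each pair (i, j) with i < j, the coefficient of dx_i ∧ dx_j in alpha ∧ beta is (alpha_i * beta_j - alpha_j * beta_i). Collecting: alpha ∧ beta = (-4*x + 4*y) dx ∧ dy.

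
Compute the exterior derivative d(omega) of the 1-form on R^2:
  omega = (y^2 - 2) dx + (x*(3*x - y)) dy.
d(omega) = (6*x - 3*y) dx ∧ dy

For a 1-form omega = sum_i f_i dx_i, the exterior derivative is
  d(omega) = sum_{i < j} (∂f_j/∂x_i - ∂f_i/∂x_j) dx_i ∧ dx_j.
  coefficient of dx ∧ dy: ∂f_2/∂x - ∂f_1/∂y = ∂(x*(3*x - y))/∂x - ∂(y^2 - 2)/∂y = 6*x - 3*y
Assembling: d(omega) = (6*x - 3*y) dx ∧ dy.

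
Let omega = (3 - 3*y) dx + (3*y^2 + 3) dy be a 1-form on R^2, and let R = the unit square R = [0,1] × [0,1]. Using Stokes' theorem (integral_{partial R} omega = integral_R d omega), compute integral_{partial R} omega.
integral_(partial R) omega = 3

Stokes: integral_partial_R omega = integral_R d omega with d omega = (∂Q/∂x - ∂P/∂y) dx ∧ dy.
  ∂Q/∂x = 0
  ∂P/∂y = -3
  integrand = ∂Q/∂x - ∂P/∂y = 3.
Integrating over R: integral_0^1 integral_0^1 (3) dx dy = 3.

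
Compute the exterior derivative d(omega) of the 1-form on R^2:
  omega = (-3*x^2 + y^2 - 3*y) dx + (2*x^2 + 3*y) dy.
d(omega) = (4*x - 2*y + 3) dx ∧ dy

For a 1-form omega = sum_i f_i dx_i, the exterior derivative is
  d(omega) = sum_{i < j} (∂f_j/∂x_i - ∂f_i/∂x_j) dx_i ∧ dx_j.
  coefficient of dx ∧ dy: ∂f_2/∂x - ∂f_1/∂y = ∂(2*x^2 + 3*y)/∂x - ∂(-3*x^2 + y^2 - 3*y)/∂y = 4*x - 2*y + 3
Assembling: d(omega) = (4*x - 2*y + 3) dx ∧ dy.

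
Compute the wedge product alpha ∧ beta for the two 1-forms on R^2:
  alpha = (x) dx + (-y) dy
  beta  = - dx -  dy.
alpha ∧ beta = (-x - y) dx ∧ dy

Distribute the wedge, using dx_i ∧ dx_j = -dx_j ∧ dx_i and dx_i ∧ dx_i = 0. For each pair (i, j) with i < j, the coefficient of dx_i ∧ dx_j in alpha ∧ beta is (alpha_i * beta_j - alpha_j * beta_i). Collecting: alpha ∧ beta = (-x - y) dx ∧ dy.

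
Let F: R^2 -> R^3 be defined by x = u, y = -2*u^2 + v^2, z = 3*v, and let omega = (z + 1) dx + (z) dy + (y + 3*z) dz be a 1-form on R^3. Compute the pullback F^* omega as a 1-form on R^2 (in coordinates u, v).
F^* omega = (-12*u*v + 3*v + 1) du + (-6*u^2 + 9*v^2 + 27*v) dv

Using F^*(f dg) = (f ∘ F) d(g ∘ F), substitute each coordinate x_i by F_i(u, v) in f_i, and replace dx_i by d F_i = (∂F_i/∂u) du + (∂F_i/∂v) dv.
  For the x component: f_1(F) = 3*v + 1; d F_1 = (1) du + (0) dv
  For the y component: f_2(F) = 3*v; d F_2 = (-4*u) du + (2*v) dv
  For the z component: f_3(F) = -2*u^2 + v^2 + 9*v; d F_3 = (0) du + (3) dv
Combining and collecting du, dv coefficients:
  coeff of du: -12*u*v + 3*v + 1
  coeff of dv: -6*u^2 + 9*v^2 + 27*v
F^* omega = (-12*u*v + 3*v + 1) du + (-6*u^2 + 9*v^2 + 27*v) dv.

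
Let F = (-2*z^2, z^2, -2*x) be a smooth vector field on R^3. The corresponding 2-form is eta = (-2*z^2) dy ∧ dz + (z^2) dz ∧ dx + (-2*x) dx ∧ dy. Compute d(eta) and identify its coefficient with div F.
d(eta) = (0) dx ∧ dy ∧ dz; div F = 0

For a 2-form in R^3 of the form above, applying d gives a 3-form with coefficient ∂P/∂x + ∂Q/∂y + ∂R/∂z:
  ∂P/∂x = 0
  ∂Q/∂y = 0
  ∂R/∂z = 0
Sum = 0, which is exactly div F.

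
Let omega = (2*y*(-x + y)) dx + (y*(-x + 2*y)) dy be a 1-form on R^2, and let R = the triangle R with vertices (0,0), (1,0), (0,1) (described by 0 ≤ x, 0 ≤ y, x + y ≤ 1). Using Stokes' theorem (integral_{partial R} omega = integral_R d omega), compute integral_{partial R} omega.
integral_(partial R) omega = -1/2

Stokes: integral_partial_R omega = integral_R d omega with d omega = (∂Q/∂x - ∂P/∂y) dx ∧ dy.
  ∂Q/∂x = -y
  ∂P/∂y = -2*x + 4*y
  integrand = ∂Q/∂x - ∂P/∂y = 2*x - 5*y.
Integrating over R: integral_0^1 integral_0^{1-x} (2*x - 5*y) dy dx = -1/2.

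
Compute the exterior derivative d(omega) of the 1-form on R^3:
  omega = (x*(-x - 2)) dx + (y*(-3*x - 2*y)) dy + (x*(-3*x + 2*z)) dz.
d(omega) = (-3*y) dx ∧ dy + (-6*x + 2*z) dx ∧ dz

For a 1-form omega = sum_i f_i dx_i, the exterior derivative is
  d(omega) = sum_{i < j} (∂f_j/∂x_i - ∂f_i/∂x_j) dx_i ∧ dx_j.
  coefficient of dx ∧ dy: ∂f_2/∂x - ∂f_1/∂y = ∂(y*(-3*x - 2*y))/∂x - ∂(x*(-x - 2))/∂y = -3*y
  coefficient of dx ∧ dz: ∂f_3/∂x - ∂f_1/∂z = ∂(x*(-3*x + 2*z))/∂x - ∂(x*(-x - 2))/∂z = -6*x + 2*z
Assembling: d(omega) = (-3*y) dx ∧ dy + (-6*x + 2*z) dx ∧ dz.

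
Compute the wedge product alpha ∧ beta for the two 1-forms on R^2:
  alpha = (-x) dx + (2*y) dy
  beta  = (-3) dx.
alpha ∧ beta = (6*y) dx ∧ dy

Distribute the wedge, using dx_i ∧ dx_j = -dx_j ∧ dx_i and dx_i ∧ dx_i = 0. For each pair (i, j) with i < j, the coefficient of dx_i ∧ dx_j in alpha ∧ beta is (alpha_i * beta_j - alpha_j * beta_i). Collecting: alpha ∧ beta = (6*y) dx ∧ dy.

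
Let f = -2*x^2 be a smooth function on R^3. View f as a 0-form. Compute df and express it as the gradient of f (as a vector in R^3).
df = (-4*x) dx + (0) dy + (0) dz; grad f = (-4*x, 0, 0)

For a 0-form f, d f = (∂f/∂x) dx + (∂f/∂y) dy + (∂f/∂z) dz. The components of the vector representation are exactly the entries of grad f in Cartesian coordinates:
  ∂f/∂x = -4*x
  ∂f/∂y = 0
  ∂f/∂z = 0.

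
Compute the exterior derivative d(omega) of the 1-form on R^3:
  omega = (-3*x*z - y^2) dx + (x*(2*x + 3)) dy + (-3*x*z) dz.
d(omega) = (4*x + 2*y + 3) dx ∧ dy + (3*x - 3*z) dx ∧ dz

For a 1-form omega = sum_i f_i dx_i, the exterior derivative is
  d(omega) = sum_{i < j} (∂f_j/∂x_i - ∂f_i/∂x_j) dx_i ∧ dx_j.
  coefficient of dx ∧ dy: ∂f_2/∂x - ∂f_1/∂y = ∂(x*(2*x + 3))/∂x - ∂(-3*x*z - y^2)/∂y = 4*x + 2*y + 3
  coefficient of dx ∧ dz: ∂f_3/∂x - ∂f_1/∂z = ∂(-3*x*z)/∂x - ∂(-3*x*z - y^2)/∂z = 3*x - 3*z
Assembling: d(omega) = (4*x + 2*y + 3) dx ∧ dy + (3*x - 3*z) dx ∧ dz.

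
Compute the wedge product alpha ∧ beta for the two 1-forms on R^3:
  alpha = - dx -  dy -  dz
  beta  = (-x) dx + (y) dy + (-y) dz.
alpha ∧ beta = (-x - y) dx ∧ dy + (-x + y) dx ∧ dz + (2*y) dy ∧ dz

Distribute the wedge, using dx_i ∧ dx_j = -dx_j ∧ dx_i and dx_i ∧ dx_i = 0. For each pair (i, j) with i < j, the coefficient of dx_i ∧ dx_j in alpha ∧ beta is (alpha_i * beta_j - alpha_j * beta_i). Collecting: alpha ∧ beta = (-x - y) dx ∧ dy + (-x + y) dx ∧ dz + (2*y) dy ∧ dz.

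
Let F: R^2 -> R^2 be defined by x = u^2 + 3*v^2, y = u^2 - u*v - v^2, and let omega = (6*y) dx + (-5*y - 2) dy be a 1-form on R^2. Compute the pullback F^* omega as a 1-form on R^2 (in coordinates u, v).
F^* omega = (2*u^3 + 3*u^2*v - 7*u*v^2 - 4*u - 5*v^3 + 2*v) du + (5*u^3 + 41*u^2*v - 51*u*v^2 + 2*u - 46*v^3 + 4*v) dv

Using F^*(f dg) = (f ∘ F) d(g ∘ F), substitute each coordinate x_i by F_i(u, v) in f_i, and replace dx_i by d F_i = (∂F_i/∂u) du + (∂F_i/∂v) dv.
  For the x component: f_1(F) = 6*u^2 - 6*u*v - 6*v^2; d F_1 = (2*u) du + (6*v) dv
  For the y component: f_2(F) = -5*u^2 + 5*u*v + 5*v^2 - 2; d F_2 = (2*u - v) du + (-u - 2*v) dv
Combining and collecting du, dv coefficients:
  coeff of du: 2*u^3 + 3*u^2*v - 7*u*v^2 - 4*u - 5*v^3 + 2*v
  coeff of dv: 5*u^3 + 41*u^2*v - 51*u*v^2 + 2*u - 46*v^3 + 4*v
F^* omega = (2*u^3 + 3*u^2*v - 7*u*v^2 - 4*u - 5*v^3 + 2*v) du + (5*u^3 + 41*u^2*v - 51*u*v^2 + 2*u - 46*v^3 + 4*v) dv.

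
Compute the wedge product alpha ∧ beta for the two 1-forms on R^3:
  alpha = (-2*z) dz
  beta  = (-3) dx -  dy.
alpha ∧ beta = (-6*z) dx ∧ dz + (-2*z) dy ∧ dz

Distribute the wedge, using dx_i ∧ dx_j = -dx_j ∧ dx_i and dx_i ∧ dx_i = 0. For each pair (i, j) with i < j, the coefficient of dx_i ∧ dx_j in alpha ∧ beta is (alpha_i * beta_j - alpha_j * beta_i). Collecting: alpha ∧ beta = (-6*z) dx ∧ dz + (-2*z) dy ∧ dz.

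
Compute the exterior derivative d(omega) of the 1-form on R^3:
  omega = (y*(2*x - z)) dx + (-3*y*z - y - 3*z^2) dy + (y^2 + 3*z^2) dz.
d(omega) = (-2*x + z) dx ∧ dy + (y) dx ∧ dz + (5*y + 6*z) dy ∧ dz

For a 1-form omega = sum_i f_i dx_i, the exterior derivative is
  d(omega) = sum_{i < j} (∂f_j/∂x_i - ∂f_i/∂x_j) dx_i ∧ dx_j.
  coefficient of dx ∧ dy: ∂f_2/∂x - ∂f_1/∂y = ∂(-3*y*z - y - 3*z^2)/∂x - ∂(y*(2*x - z))/∂y = -2*x + z
  coefficient of dx ∧ dz: ∂f_3/∂x - ∂f_1/∂z = ∂(y^2 + 3*z^2)/∂x - ∂(y*(2*x - z))/∂z = y
  coefficient of dy ∧ dz: ∂f_3/∂y - ∂f_2/∂z = ∂(y^2 + 3*z^2)/∂y - ∂(-3*y*z - y - 3*z^2)/∂z = 5*y + 6*z
Assembling: d(omega) = (-2*x + z) dx ∧ dy + (y) dx ∧ dz + (5*y + 6*z) dy ∧ dz.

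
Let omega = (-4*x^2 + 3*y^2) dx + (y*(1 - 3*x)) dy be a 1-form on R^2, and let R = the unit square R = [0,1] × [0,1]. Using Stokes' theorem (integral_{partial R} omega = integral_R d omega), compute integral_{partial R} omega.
integral_(partial R) omega = -9/2

Stokes: integral_partial_R omega = integral_R d omega with d omega = (∂Q/∂x - ∂P/∂y) dx ∧ dy.
  ∂Q/∂x = -3*y
  ∂P/∂y = 6*y
  integrand = ∂Q/∂x - ∂P/∂y = -9*y.
Integrating over R: integral_0^1 integral_0^1 (-9*y) dx dy = -9/2.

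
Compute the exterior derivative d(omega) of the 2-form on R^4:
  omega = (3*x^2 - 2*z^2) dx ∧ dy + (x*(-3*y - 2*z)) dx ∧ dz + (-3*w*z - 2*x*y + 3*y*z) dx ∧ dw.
d(omega) = (3*x - 4*z) dx ∧ dy ∧ dz + (2*x - 3*z) dx ∧ dy ∧ dw + (3*w - 3*y) dx ∧ dz ∧ dw

For a 2-form omega = sum_{i<j} g_{ij} dx_i ∧ dx_j, the exterior derivative is
  d(omega) = sum_{i<j} d(g_{ij}) ∧ dx_i ∧ dx_j = sum_{i<j, k} (∂g_{ij}/∂x_k) dx_k ∧ dx_i ∧ dx_j.
Expand each term, using dx_k ∧ dx_i ∧ dx_j = sgn(permutation) dx_{(a)} ∧ dx_{(b)} ∧ dx_{(c)} with (a < b < c) sorted:
  d(3*x^2 - 2*z^2) includes (∂/∂z)(3*x^2 - 2*z^2) dz = (-4*z) dz, which multiplied by dx ∧ dy gives (-4*z) dx ∧ dy ∧ dz
  d(x*(-3*y - 2*z)) includes (∂/∂y)(x*(-3*y - 2*z)) dy = (-3*x) dy, which multiplied by dx ∧ dz gives (3*x) dx ∧ dy ∧ dz
  d(-3*w*z - 2*x*y + 3*y*z) includes (∂/∂y)(-3*w*z - 2*x*y + 3*y*z) dy = (-2*x + 3*z) dy, which multiplied by dx ∧ dw gives (2*x - 3*z) dx ∧ dy ∧ dw
  d(-3*w*z - 2*x*y + 3*y*z) includes (∂/∂z)(-3*w*z - 2*x*y + 3*y*z) dz = (-3*w + 3*y) dz, which multiplied by dx ∧ dw gives (3*w - 3*y) dx ∧ dz ∧ dw
Collecting like 3-forms: d(omega) = (3*x - 4*z) dx ∧ dy ∧ dz + (2*x - 3*z) dx ∧ dy ∧ dw + (3*w - 3*y) dx ∧ dz ∧ dw.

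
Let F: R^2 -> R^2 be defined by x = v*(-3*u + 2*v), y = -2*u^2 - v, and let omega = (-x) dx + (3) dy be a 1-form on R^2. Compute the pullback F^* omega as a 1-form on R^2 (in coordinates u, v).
F^* omega = (-9*u*v^2 - 12*u + 6*v^3) du + (-9*u^2*v + 18*u*v^2 - 8*v^3 - 3) dv

Using F^*(f dg) = (f ∘ F) d(g ∘ F), substitute each coordinate x_i by F_i(u, v) in f_i, and replace dx_i by d F_i = (∂F_i/∂u) du + (∂F_i/∂v) dv.
  For the x component: f_1(F) = v*(3*u - 2*v); d F_1 = (-3*v) du + (-3*u + 4*v) dv
  For the y component: f_2(F) = 3; d F_2 = (-4*u) du + (-1) dv
Combining and collecting du, dv coefficients:
  coeff of du: -9*u*v^2 - 12*u + 6*v^3
  coeff of dv: -9*u^2*v + 18*u*v^2 - 8*v^3 - 3
F^* omega = (-9*u*v^2 - 12*u + 6*v^3) du + (-9*u^2*v + 18*u*v^2 - 8*v^3 - 3) dv.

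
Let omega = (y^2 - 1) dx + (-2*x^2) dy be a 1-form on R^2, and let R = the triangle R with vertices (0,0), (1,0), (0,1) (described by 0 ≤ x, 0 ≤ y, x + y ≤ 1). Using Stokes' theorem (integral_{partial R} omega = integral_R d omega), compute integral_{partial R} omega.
integral_(partial R) omega = -1

Stokes: integral_partial_R omega = integral_R d omega with d omega = (∂Q/∂x - ∂P/∂y) dx ∧ dy.
  ∂Q/∂x = -4*x
  ∂P/∂y = 2*y
  integrand = ∂Q/∂x - ∂P/∂y = -4*x - 2*y.
Integrating over R: integral_0^1 integral_0^{1-x} (-4*x - 2*y) dy dx = -1.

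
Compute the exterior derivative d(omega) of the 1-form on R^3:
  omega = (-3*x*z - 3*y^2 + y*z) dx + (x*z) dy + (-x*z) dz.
d(omega) = (6*y) dx ∧ dy + (3*x - y - z) dx ∧ dz + (-x) dy ∧ dz

For a 1-form omega = sum_i f_i dx_i, the exterior derivative is
  d(omega) = sum_{i < j} (∂f_j/∂x_i - ∂f_i/∂x_j) dx_i ∧ dx_j.
  coefficient of dx ∧ dy: ∂f_2/∂x - ∂f_1/∂y = ∂(x*z)/∂x - ∂(-3*x*z - 3*y^2 + y*z)/∂y = 6*y
  coefficient of dx ∧ dz: ∂f_3/∂x - ∂f_1/∂z = ∂(-x*z)/∂x - ∂(-3*x*z - 3*y^2 + y*z)/∂z = 3*x - y - z
  coefficient of dy ∧ dz: ∂f_3/∂y - ∂f_2/∂z = ∂(-x*z)/∂y - ∂(x*z)/∂z = -x
Assembling: d(omega) = (6*y) dx ∧ dy + (3*x - y - z) dx ∧ dz + (-x) dy ∧ dz.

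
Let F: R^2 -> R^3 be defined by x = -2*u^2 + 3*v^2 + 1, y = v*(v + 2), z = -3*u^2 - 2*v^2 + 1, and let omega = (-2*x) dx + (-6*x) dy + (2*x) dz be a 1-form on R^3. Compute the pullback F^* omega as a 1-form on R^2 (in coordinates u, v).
F^* omega = (4*u*(2*u^2 - 3*v^2 - 1)) du + (64*u^2*v + 24*u^2 - 96*v^3 - 36*v^2 - 32*v - 12) dv

Using F^*(f dg) = (f ∘ F) d(g ∘ F), substitute each coordinate x_i by F_i(u, v) in f_i, and replace dx_i by d F_i = (∂F_i/∂u) du + (∂F_i/∂v) dv.
  For the x component: f_1(F) = 4*u^2 - 6*v^2 - 2; d F_1 = (-4*u) du + (6*v) dv
  For the y component: f_2(F) = 12*u^2 - 18*v^2 - 6; d F_2 = (0) du + (2*v + 2) dv
  For the z component: f_3(F) = -4*u^2 + 6*v^2 + 2; d F_3 = (-6*u) du + (-4*v) dv
Combining and collecting du, dv coefficients:
  coeff of du: 4*u*(2*u^2 - 3*v^2 - 1)
  coeff of dv: 64*u^2*v + 24*u^2 - 96*v^3 - 36*v^2 - 32*v - 12
F^* omega = (4*u*(2*u^2 - 3*v^2 - 1)) du + (64*u^2*v + 24*u^2 - 96*v^3 - 36*v^2 - 32*v - 12) dv.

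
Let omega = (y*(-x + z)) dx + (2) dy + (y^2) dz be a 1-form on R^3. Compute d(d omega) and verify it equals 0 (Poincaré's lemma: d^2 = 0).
d(d omega) = 0

Step 1: d omega = sum_{i<j} (∂f_j/∂x_i - ∂f_i/∂x_j) dx_i ∧ dx_j:
  coeff of dx ∧ dy: x - z
  coeff of dx ∧ dz: -y
  coeff of dy ∧ dz: 2*y
Step 2: Apply d again to each 2-form coefficient. The only possible 3-form in R^3 is dx ∧ dy ∧ dz, with coefficient
  ∂(coeff of dy∧dz)/∂x - ∂(coeff of dx∧dz)/∂y + ∂(coeff of dx∧dy)/∂z
  = ∂/∂x (2*y) - ∂/∂y (-y) + ∂/∂z (x - z).
Each of these terms simplifies to sums of mixed partials that cancel in pairs. The result is 0 (by equality of mixed partials for smooth functions — Schwarz / Clairaut).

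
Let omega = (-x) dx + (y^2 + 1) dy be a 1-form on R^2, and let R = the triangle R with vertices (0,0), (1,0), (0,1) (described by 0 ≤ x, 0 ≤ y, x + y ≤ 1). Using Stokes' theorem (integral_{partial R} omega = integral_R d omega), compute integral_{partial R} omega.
integral_(partial R) omega = 0

Stokes: integral_partial_R omega = integral_R d omega with d omega = (∂Q/∂x - ∂P/∂y) dx ∧ dy.
  ∂Q/∂x = 0
  ∂P/∂y = 0
  integrand = ∂Q/∂x - ∂P/∂y = 0.
Integrating over R: integral_0^1 integral_0^{1-x} (0) dy dx = 0.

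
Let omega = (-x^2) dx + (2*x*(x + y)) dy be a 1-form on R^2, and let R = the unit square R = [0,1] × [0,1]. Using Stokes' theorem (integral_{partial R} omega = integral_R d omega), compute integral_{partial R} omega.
integral_(partial R) omega = 3

Stokes: integral_partial_R omega = integral_R d omega with d omega = (∂Q/∂x - ∂P/∂y) dx ∧ dy.
  ∂Q/∂x = 4*x + 2*y
  ∂P/∂y = 0
  integrand = ∂Q/∂x - ∂P/∂y = 4*x + 2*y.
Integrating over R: integral_0^1 integral_0^1 (4*x + 2*y) dx dy = 3.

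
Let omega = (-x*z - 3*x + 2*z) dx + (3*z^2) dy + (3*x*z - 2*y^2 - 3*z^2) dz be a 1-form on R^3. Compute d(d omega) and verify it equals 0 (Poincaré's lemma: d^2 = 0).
d(d omega) = 0

Step 1: d omega = sum_{i<j} (∂f_j/∂x_i - ∂f_i/∂x_j) dx_i ∧ dx_j:
  coeff of dx ∧ dy: 0
  coeff of dx ∧ dz: x + 3*z - 2
  coeff of dy ∧ dz: -4*y - 6*z
Step 2: Apply d again to each 2-form coefficient. The only possible 3-form in R^3 is dx ∧ dy ∧ dz, with coefficient
  ∂(coeff of dy∧dz)/∂x - ∂(coeff of dx∧dz)/∂y + ∂(coeff of dx∧dy)/∂z
  = ∂/∂x (-4*y - 6*z) - ∂/∂y (x + 3*z - 2) + ∂/∂z (0).
Each of these terms simplifies to sums of mixed partials that cancel in pairs. The result is 0 (by equality of mixed partials for smooth functions — Schwarz / Clairaut).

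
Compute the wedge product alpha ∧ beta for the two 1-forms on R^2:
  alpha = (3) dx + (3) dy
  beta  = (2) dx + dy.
alpha ∧ beta = (-3) dx ∧ dy

Distribute the wedge, using dx_i ∧ dx_j = -dx_j ∧ dx_i and dx_i ∧ dx_i = 0. For each pair (i, j) with i < j, the coefficient of dx_i ∧ dx_j in alpha ∧ beta is (alpha_i * beta_j - alpha_j * beta_i). Collecting: alpha ∧ beta = (-3) dx ∧ dy.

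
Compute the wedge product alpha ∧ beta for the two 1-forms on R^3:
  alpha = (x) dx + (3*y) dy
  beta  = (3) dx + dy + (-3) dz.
alpha ∧ beta = (x - 9*y) dx ∧ dy + (-3*x) dx ∧ dz + (-9*y) dy ∧ dz

Distribute the wedge, using dx_i ∧ dx_j = -dx_j ∧ dx_i and dx_i ∧ dx_i = 0. For each pair (i, j) with i < j, the coefficient of dx_i ∧ dx_j in alpha ∧ beta is (alpha_i * beta_j - alpha_j * beta_i). Collecting: alpha ∧ beta = (x - 9*y) dx ∧ dy + (-3*x) dx ∧ dz + (-9*y) dy ∧ dz.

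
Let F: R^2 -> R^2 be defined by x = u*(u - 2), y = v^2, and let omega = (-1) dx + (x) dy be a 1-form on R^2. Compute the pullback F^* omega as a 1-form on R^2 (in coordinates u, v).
F^* omega = (2 - 2*u) du + (2*u*v*(u - 2)) dv

Using F^*(f dg) = (f ∘ F) d(g ∘ F), substitute each coordinate x_i by F_i(u, v) in f_i, and replace dx_i by d F_i = (∂F_i/∂u) du + (∂F_i/∂v) dv.
  For the x component: f_1(F) = -1; d F_1 = (2*u - 2) du + (0) dv
  For the y component: f_2(F) = u*(u - 2); d F_2 = (0) du + (2*v) dv
Combining and collecting du, dv coefficients:
  coeff of du: 2 - 2*u
  coeff of dv: 2*u*v*(u - 2)
F^* omega = (2 - 2*u) du + (2*u*v*(u - 2)) dv.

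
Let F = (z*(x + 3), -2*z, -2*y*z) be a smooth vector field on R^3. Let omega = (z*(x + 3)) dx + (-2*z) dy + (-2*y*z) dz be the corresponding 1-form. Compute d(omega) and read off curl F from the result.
d(omega) = (2 - 2*z) dy ∧ dz + (x + 3) dz ∧ dx + (0) dx ∧ dy; curl F = (2 - 2*z, x + 3, 0)

d omega = sum_{i<j} (∂f_j/∂x_i - ∂f_i/∂x_j) dx_i ∧ dx_j. Under the identification (dy ∧ dz, dz ∧ dx, dx ∧ dy) ↔ (e_x, e_y, e_z), the coefficients are exactly the components of curl F. Compute:
  ∂R/∂y - ∂Q/∂z = (-2*z) - (-2) = 2 - 2*z
  ∂P/∂z - ∂R/∂x = (x + 3) - (0) = x + 3
  ∂Q/∂x - ∂P/∂y = (0) - (0) = 0.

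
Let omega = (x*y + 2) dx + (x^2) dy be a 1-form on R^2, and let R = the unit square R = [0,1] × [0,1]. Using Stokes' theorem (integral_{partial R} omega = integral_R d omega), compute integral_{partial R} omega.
integral_(partial R) omega = 1/2

Stokes: integral_partial_R omega = integral_R d omega with d omega = (∂Q/∂x - ∂P/∂y) dx ∧ dy.
  ∂Q/∂x = 2*x
  ∂P/∂y = x
  integrand = ∂Q/∂x - ∂P/∂y = x.
Integrating over R: integral_0^1 integral_0^1 (x) dx dy = 1/2.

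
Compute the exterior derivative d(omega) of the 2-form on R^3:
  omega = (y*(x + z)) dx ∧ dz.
d(omega) = (-x - z) dx ∧ dy ∧ dz

For a 2-form omega = sum_{i<j} g_{ij} dx_i ∧ dx_j, the exterior derivative is
  d(omega) = sum_{i<j} d(g_{ij}) ∧ dx_i ∧ dx_j = sum_{i<j, k} (∂g_{ij}/∂x_k) dx_k ∧ dx_i ∧ dx_j.
Expand each term, using dx_k ∧ dx_i ∧ dx_j = sgn(permutation) dx_{(a)} ∧ dx_{(b)} ∧ dx_{(c)} with (a < b < c) sorted:
  d(y*(x + z)) includes (∂/∂y)(y*(x + z)) dy = (x + z) dy, which multiplied by dx ∧ dz gives (-x - z) dx ∧ dy ∧ dz
Collecting like 3-forms: d(omega) = (-x - z) dx ∧ dy ∧ dz.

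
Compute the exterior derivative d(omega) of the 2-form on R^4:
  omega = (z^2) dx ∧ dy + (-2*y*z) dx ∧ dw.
d(omega) = (2*z) dx ∧ dy ∧ dz + (2*z) dx ∧ dy ∧ dw + (2*y) dx ∧ dz ∧ dw

For a 2-form omega = sum_{i<j} g_{ij} dx_i ∧ dx_j, the exterior derivative is
  d(omega) = sum_{i<j} d(g_{ij}) ∧ dx_i ∧ dx_j = sum_{i<j, k} (∂g_{ij}/∂x_k) dx_k ∧ dx_i ∧ dx_j.
Expand each term, using dx_k ∧ dx_i ∧ dx_j = sgn(permutation) dx_{(a)} ∧ dx_{(b)} ∧ dx_{(c)} with (a < b < c) sorted:
  d(z^2) includes (∂/∂z)(z^2) dz = (2*z) dz, which multiplied by dx ∧ dy gives (2*z) dx ∧ dy ∧ dz
  d(-2*y*z) includes (∂/∂y)(-2*y*z) dy = (-2*z) dy, which multiplied by dx ∧ dw gives (2*z) dx ∧ dy ∧ dw
  d(-2*y*z) includes (∂/∂z)(-2*y*z) dz = (-2*y) dz, which multiplied by dx ∧ dw gives (2*y) dx ∧ dz ∧ dw
Collecting like 3-forms: d(omega) = (2*z) dx ∧ dy ∧ dz + (2*z) dx ∧ dy ∧ dw + (2*y) dx ∧ dz ∧ dw.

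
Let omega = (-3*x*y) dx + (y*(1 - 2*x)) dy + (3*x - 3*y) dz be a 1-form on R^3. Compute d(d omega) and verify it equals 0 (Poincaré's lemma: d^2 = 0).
d(d omega) = 0

Step 1: d omega = sum_{i<j} (∂f_j/∂x_i - ∂f_i/∂x_j) dx_i ∧ dx_j:
  coeff of dx ∧ dy: 3*x - 2*y
  coeff of dx ∧ dz: 3
  coeff of dy ∧ dz: -3
Step 2: Apply d again to each 2-form coefficient. The only possible 3-form in R^3 is dx ∧ dy ∧ dz, with coefficient
  ∂(coeff of dy∧dz)/∂x - ∂(coeff of dx∧dz)/∂y + ∂(coeff of dx∧dy)/∂z
  = ∂/∂x (-3) - ∂/∂y (3) + ∂/∂z (3*x - 2*y).
Each of these terms simplifies to sums of mixed partials that cancel in pairs. The result is 0 (by equality of mixed partials for smooth functions — Schwarz / Clairaut).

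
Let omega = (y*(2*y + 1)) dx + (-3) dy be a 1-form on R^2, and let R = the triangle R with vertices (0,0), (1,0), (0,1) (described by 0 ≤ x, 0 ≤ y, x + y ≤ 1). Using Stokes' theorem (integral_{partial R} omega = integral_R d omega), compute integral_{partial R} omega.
integral_(partial R) omega = -7/6

Stokes: integral_partial_R omega = integral_R d omega with d omega = (∂Q/∂x - ∂P/∂y) dx ∧ dy.
  ∂Q/∂x = 0
  ∂P/∂y = 4*y + 1
  integrand = ∂Q/∂x - ∂P/∂y = -4*y - 1.
Integrating over R: integral_0^1 integral_0^{1-x} (-4*y - 1) dy dx = -7/6.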